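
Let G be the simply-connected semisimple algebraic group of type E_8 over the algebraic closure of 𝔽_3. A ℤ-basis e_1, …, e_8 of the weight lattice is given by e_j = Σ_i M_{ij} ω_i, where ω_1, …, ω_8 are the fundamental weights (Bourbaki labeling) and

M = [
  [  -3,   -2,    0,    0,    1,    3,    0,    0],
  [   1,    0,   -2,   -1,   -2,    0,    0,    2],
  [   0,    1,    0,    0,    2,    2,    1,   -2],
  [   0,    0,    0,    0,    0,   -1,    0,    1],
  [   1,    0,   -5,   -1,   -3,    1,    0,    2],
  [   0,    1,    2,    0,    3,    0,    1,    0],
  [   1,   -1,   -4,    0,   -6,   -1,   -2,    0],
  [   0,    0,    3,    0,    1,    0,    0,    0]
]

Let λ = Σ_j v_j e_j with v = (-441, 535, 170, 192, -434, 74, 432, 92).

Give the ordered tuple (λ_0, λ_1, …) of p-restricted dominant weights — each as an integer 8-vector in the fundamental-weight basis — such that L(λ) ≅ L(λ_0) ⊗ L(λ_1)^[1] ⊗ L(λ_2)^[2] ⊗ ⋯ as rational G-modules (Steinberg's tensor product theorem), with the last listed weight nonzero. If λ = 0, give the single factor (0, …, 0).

ω-coordinates c = M·v, v = (-441, 535, 170, 192, -434, 74, 432, 92):
  c_1 = (-3)·(-441) + (-2)·(535) + (0)·(170) + (0)·(192) + (1)·(-434) + (3)·(74) + (0)·(432) + (0)·(92) = 41
  c_2 = (1)·(-441) + (0)·(535) + (-2)·(170) + (-1)·(192) + (-2)·(-434) + (0)·(74) + (0)·(432) + (2)·(92) = 79
  c_3 = (0)·(-441) + (1)·(535) + (0)·(170) + (0)·(192) + (2)·(-434) + (2)·(74) + (1)·(432) + (-2)·(92) = 63
  c_4 = (0)·(-441) + (0)·(535) + (0)·(170) + (0)·(192) + (0)·(-434) + (-1)·(74) + (0)·(432) + (1)·(92) = 18
  c_5 = (1)·(-441) + (0)·(535) + (-5)·(170) + (-1)·(192) + (-3)·(-434) + (1)·(74) + (0)·(432) + (2)·(92) = 77
  c_6 = (0)·(-441) + (1)·(535) + (2)·(170) + (0)·(192) + (3)·(-434) + (0)·(74) + (1)·(432) + (0)·(92) = 5
  c_7 = (1)·(-441) + (-1)·(535) + (-4)·(170) + (0)·(192) + (-6)·(-434) + (-1)·(74) + (-2)·(432) + (0)·(92) = 10
  c_8 = (0)·(-441) + (0)·(535) + (3)·(170) + (0)·(192) + (1)·(-434) + (0)·(74) + (0)·(432) + (0)·(92) = 76
Base-3 expansion of each c_i:
  c_1 = 41 = 2·3^0 + 1·3^1 + 1·3^2 + 1·3^3
  c_2 = 79 = 1·3^0 + 2·3^1 + 2·3^2 + 2·3^3
  c_3 = 63 = 0·3^0 + 0·3^1 + 1·3^2 + 2·3^3
  c_4 = 18 = 0·3^0 + 0·3^1 + 2·3^2
  c_5 = 77 = 2·3^0 + 1·3^1 + 2·3^2 + 2·3^3
  c_6 = 5 = 2·3^0 + 1·3^1
  c_7 = 10 = 1·3^0 + 0·3^1 + 1·3^2
  c_8 = 76 = 1·3^0 + 1·3^1 + 2·3^2 + 2·3^3
p-restricted factor λ_0 = (2, 1, 0, 0, 2, 2, 1, 1)
p-restricted factor λ_1 = (1, 2, 0, 0, 1, 1, 0, 1)
p-restricted factor λ_2 = (1, 2, 1, 2, 2, 0, 1, 2)
p-restricted factor λ_3 = (1, 2, 2, 0, 2, 0, 0, 2)

((2, 1, 0, 0, 2, 2, 1, 1), (1, 2, 0, 0, 1, 1, 0, 1), (1, 2, 1, 2, 2, 0, 1, 2), (1, 2, 2, 0, 2, 0, 0, 2))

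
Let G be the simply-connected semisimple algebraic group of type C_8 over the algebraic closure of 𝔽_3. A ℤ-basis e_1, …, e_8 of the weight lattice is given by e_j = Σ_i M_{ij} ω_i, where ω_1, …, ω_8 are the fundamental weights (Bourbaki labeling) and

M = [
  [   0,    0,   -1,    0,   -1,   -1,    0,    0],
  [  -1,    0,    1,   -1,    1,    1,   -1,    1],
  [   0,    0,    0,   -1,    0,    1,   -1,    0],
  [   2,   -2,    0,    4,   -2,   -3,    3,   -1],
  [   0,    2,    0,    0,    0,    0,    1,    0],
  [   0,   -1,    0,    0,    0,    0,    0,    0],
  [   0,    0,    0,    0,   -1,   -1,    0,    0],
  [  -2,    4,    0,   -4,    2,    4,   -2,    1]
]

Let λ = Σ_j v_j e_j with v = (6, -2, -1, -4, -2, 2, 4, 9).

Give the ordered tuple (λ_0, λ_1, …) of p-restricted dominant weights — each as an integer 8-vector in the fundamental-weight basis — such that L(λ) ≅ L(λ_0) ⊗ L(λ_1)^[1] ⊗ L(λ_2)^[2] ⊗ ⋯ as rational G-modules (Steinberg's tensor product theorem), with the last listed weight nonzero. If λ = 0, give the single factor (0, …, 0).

((1, 2, 2, 1, 0, 2, 0, 1),)

Converting to the ω-basis (c_i = row i of M dotted with v = (6, -2, -1, -4, -2, 2, 4, 9)):
  c_1 = (0)·(6) + (0)·(-2) + (-1)·(-1) + (0)·(-4) + (-1)·(-2) + (-1)·(2) + (0)·(4) + (0)·(9) = 1
  c_2 = (-1)·(6) + (0)·(-2) + (1)·(-1) + (-1)·(-4) + (1)·(-2) + (1)·(2) + (-1)·(4) + (1)·(9) = 2
  c_3 = (0)·(6) + (0)·(-2) + (0)·(-1) + (-1)·(-4) + (0)·(-2) + (1)·(2) + (-1)·(4) + (0)·(9) = 2
  c_4 = (2)·(6) + (-2)·(-2) + (0)·(-1) + (4)·(-4) + (-2)·(-2) + (-3)·(2) + (3)·(4) + (-1)·(9) = 1
  c_5 = (0)·(6) + (2)·(-2) + (0)·(-1) + (0)·(-4) + (0)·(-2) + (0)·(2) + (1)·(4) + (0)·(9) = 0
  c_6 = (0)·(6) + (-1)·(-2) + (0)·(-1) + (0)·(-4) + (0)·(-2) + (0)·(2) + (0)·(4) + (0)·(9) = 2
  c_7 = (0)·(6) + (0)·(-2) + (0)·(-1) + (0)·(-4) + (-1)·(-2) + (-1)·(2) + (0)·(4) + (0)·(9) = 0
  c_8 = (-2)·(6) + (4)·(-2) + (0)·(-1) + (-4)·(-4) + (2)·(-2) + (4)·(2) + (-2)·(4) + (1)·(9) = 1
Expand coordinatewise in base 3:
  c_1 = 1 = 1·3^0
  c_2 = 2 = 2·3^0
  c_3 = 2 = 2·3^0
  c_4 = 1 = 1·3^0
  c_5 = 0
  c_6 = 2 = 2·3^0
  c_7 = 0
  c_8 = 1 = 1·3^0
p-restricted factor λ_0 = (1, 2, 2, 1, 0, 2, 0, 1)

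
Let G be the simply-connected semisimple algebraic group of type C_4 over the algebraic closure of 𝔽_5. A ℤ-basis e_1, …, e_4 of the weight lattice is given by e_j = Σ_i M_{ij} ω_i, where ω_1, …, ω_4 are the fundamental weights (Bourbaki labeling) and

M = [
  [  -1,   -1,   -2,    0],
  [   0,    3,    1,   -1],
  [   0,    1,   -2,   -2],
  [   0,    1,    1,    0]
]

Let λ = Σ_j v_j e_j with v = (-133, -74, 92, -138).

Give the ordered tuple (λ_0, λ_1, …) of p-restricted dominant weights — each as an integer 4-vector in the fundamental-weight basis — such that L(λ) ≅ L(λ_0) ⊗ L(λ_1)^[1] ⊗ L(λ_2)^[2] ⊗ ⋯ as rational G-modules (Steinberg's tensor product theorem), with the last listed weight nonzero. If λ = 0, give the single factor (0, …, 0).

Converting to the ω-basis (c_i = row i of M dotted with v = (-133, -74, 92, -138)):
  c_1 = (-1)·(-133) + (-1)·(-74) + (-2)·(92) + (0)·(-138) = 23
  c_2 = (0)·(-133) + (3)·(-74) + (1)·(92) + (-1)·(-138) = 8
  c_3 = (0)·(-133) + (1)·(-74) + (-2)·(92) + (-2)·(-138) = 18
  c_4 = (0)·(-133) + (1)·(-74) + (1)·(92) + (0)·(-138) = 18
p = 5; digits c_i = Σ_j d_{ij}·5^j, 0 ≤ d_{ij} < 5:
  c_1 = 23 = 3·5^0 + 4·5^1
  c_2 = 8 = 3·5^0 + 1·5^1
  c_3 = 18 = 3·5^0 + 3·5^1
  c_4 = 18 = 3·5^0 + 3·5^1
λ_0 = (3, 3, 3, 3)
λ_1 = (4, 1, 3, 3)

((3, 3, 3, 3), (4, 1, 3, 3))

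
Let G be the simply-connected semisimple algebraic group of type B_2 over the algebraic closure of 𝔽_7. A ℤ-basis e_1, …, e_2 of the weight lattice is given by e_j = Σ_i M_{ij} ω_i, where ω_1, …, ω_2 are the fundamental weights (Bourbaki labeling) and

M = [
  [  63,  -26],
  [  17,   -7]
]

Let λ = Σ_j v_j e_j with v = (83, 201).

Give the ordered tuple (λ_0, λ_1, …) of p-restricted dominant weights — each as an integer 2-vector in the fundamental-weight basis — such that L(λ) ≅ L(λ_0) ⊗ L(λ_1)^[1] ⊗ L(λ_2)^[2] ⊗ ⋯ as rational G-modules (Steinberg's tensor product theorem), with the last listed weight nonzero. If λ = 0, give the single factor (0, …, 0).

((3, 4),)

In the fundamental-weight basis, λ has coordinates c = M·v (v = (83, 201)):
  c_1 = (63)·(83) + (-26)·(201) = 3
  c_2 = (17)·(83) + (-7)·(201) = 4
Base-7 expansion of each c_i:
  c_1 = 3 = 3·7^0
  c_2 = 4 = 4·7^0
p-restricted factor λ_0 = (3, 4)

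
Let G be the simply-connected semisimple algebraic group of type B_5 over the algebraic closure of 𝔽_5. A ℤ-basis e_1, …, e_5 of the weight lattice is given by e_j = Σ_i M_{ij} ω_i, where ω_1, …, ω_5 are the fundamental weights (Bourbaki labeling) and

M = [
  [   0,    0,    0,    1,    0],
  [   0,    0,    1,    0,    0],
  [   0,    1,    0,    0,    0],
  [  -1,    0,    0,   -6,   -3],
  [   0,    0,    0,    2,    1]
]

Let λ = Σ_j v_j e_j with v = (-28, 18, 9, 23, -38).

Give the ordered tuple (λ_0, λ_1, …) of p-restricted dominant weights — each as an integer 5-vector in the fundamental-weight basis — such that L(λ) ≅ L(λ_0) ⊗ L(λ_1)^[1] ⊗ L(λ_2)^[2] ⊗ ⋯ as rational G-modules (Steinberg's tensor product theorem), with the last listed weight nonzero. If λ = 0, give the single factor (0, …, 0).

((3, 4, 3, 4, 3), (4, 1, 3, 0, 1))

In the fundamental-weight basis, λ has coordinates c = M·v (v = (-28, 18, 9, 23, -38)):
  c_1 = (0)·(-28) + 0·18 + 0·9 + 1·23 + (0)·(-38) = 23
  c_2 = (0)·(-28) + 0·18 + 1·9 + 0·23 + (0)·(-38) = 9
  c_3 = (0)·(-28) + 1·18 + 0·9 + 0·23 + (0)·(-38) = 18
  c_4 = (-1)·(-28) + 0·18 + 0·9 + (-6)·(23) + (-3)·(-38) = 4
  c_5 = (0)·(-28) + 0·18 + 0·9 + 2·23 + (1)·(-38) = 8
Expand coordinatewise in base 5:
  c_1 = 23 = 3·5^0 + 4·5^1
  c_2 = 9 = 4·5^0 + 1·5^1
  c_3 = 18 = 3·5^0 + 3·5^1
  c_4 = 4 = 4·5^0
  c_5 = 8 = 3·5^0 + 1·5^1
p-restricted factor λ_0 = (3, 4, 3, 4, 3)
p-restricted factor λ_1 = (4, 1, 3, 0, 1)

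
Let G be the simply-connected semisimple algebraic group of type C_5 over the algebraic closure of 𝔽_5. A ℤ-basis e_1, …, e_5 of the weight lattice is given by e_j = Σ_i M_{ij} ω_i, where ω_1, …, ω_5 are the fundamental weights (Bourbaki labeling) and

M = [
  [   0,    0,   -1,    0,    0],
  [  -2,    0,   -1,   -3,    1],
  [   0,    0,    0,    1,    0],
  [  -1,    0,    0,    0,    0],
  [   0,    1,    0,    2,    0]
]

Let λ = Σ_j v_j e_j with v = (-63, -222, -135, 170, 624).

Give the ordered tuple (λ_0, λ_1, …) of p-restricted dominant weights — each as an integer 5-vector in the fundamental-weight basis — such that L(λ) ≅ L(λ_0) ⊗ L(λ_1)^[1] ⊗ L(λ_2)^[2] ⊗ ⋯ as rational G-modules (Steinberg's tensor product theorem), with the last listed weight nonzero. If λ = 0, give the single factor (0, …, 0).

((0, 0, 0, 3, 3), (2, 0, 4, 2, 3), (0, 0, 1, 2, 4), (1, 3, 1, 0, 0))

In the fundamental-weight basis, λ has coordinates c = M·v (v = (-63, -222, -135, 170, 624)):
  c_1 = (0)·(-63) + (0)·(-222) + (-1)·(-135) + 0·170 + 0·624 = 135
  c_2 = (-2)·(-63) + (0)·(-222) + (-1)·(-135) + (-3)·(170) + 1·624 = 375
  c_3 = (0)·(-63) + (0)·(-222) + (0)·(-135) + 1·170 + 0·624 = 170
  c_4 = (-1)·(-63) + (0)·(-222) + (0)·(-135) + 0·170 + 0·624 = 63
  c_5 = (0)·(-63) + (1)·(-222) + (0)·(-135) + 2·170 + 0·624 = 118
Base-5 expansion of each c_i:
  c_1 = 135 = 0·5^0 + 2·5^1 + 0·5^2 + 1·5^3
  c_2 = 375 = 0·5^0 + 0·5^1 + 0·5^2 + 3·5^3
  c_3 = 170 = 0·5^0 + 4·5^1 + 1·5^2 + 1·5^3
  c_4 = 63 = 3·5^0 + 2·5^1 + 2·5^2
  c_5 = 118 = 3·5^0 + 3·5^1 + 4·5^2
λ_0 = (0, 0, 0, 3, 3)
λ_1 = (2, 0, 4, 2, 3)
λ_2 = (0, 0, 1, 2, 4)
λ_3 = (1, 3, 1, 0, 0)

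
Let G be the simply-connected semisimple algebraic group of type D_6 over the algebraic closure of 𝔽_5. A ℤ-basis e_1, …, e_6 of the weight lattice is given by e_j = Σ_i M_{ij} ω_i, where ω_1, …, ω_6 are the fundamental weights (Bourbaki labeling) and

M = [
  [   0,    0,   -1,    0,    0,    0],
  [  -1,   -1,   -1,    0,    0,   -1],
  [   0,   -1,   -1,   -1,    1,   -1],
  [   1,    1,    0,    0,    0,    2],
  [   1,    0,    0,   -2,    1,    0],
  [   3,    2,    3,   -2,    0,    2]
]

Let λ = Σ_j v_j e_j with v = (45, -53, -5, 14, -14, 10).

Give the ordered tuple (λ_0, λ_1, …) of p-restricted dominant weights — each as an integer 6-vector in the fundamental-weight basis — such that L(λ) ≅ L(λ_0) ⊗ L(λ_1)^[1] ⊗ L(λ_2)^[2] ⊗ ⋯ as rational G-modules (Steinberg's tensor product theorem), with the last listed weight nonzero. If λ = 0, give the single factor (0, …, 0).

Converting to the ω-basis (c_i = row i of M dotted with v = (45, -53, -5, 14, -14, 10)):
  c_1 = 0*45 + 0*-53 + -1*-5 + 0*14 + 0*-14 + 0*10 = 5
  c_2 = -1*45 + -1*-53 + -1*-5 + 0*14 + 0*-14 + -1*10 = 3
  c_3 = 0*45 + -1*-53 + -1*-5 + -1*14 + 1*-14 + -1*10 = 20
  c_4 = 1*45 + 1*-53 + 0*-5 + 0*14 + 0*-14 + 2*10 = 12
  c_5 = 1*45 + 0*-53 + 0*-5 + -2*14 + 1*-14 + 0*10 = 3
  c_6 = 3*45 + 2*-53 + 3*-5 + -2*14 + 0*-14 + 2*10 = 6
Expand coordinatewise in base 5:
  c_1 = 5 = 0·5^0 + 1·5^1
  c_2 = 3 = 3·5^0
  c_3 = 20 = 0·5^0 + 4·5^1
  c_4 = 12 = 2·5^0 + 2·5^1
  c_5 = 3 = 3·5^0
  c_6 = 6 = 1·5^0 + 1·5^1
p-restricted factor λ_0 = (0, 3, 0, 2, 3, 1)
p-restricted factor λ_1 = (1, 0, 4, 2, 0, 1)

((0, 3, 0, 2, 3, 1), (1, 0, 4, 2, 0, 1))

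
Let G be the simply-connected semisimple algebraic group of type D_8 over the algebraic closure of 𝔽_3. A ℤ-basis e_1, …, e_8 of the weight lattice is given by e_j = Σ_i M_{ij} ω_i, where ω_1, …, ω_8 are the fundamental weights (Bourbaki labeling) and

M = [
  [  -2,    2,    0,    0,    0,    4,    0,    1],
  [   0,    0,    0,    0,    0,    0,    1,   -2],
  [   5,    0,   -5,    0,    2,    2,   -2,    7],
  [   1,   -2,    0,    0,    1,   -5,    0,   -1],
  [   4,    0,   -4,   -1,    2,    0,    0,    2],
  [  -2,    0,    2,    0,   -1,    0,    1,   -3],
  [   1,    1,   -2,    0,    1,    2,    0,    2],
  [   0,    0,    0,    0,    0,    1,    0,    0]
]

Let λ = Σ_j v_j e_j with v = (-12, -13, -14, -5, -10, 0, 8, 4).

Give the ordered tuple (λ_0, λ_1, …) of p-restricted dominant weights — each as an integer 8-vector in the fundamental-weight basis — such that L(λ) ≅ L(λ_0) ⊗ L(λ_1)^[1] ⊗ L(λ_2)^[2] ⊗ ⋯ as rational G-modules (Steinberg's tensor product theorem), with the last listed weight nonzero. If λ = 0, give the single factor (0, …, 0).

((2, 0, 2, 0, 1, 2, 1, 0),)

Compute c_i = Σ_j M_{ij} v_j with v = (-12, -13, -14, -5, -10, 0, 8, 4):
  c_1 = (-2)·(-12) + (2)·(-13) + (0)·(-14) + (0)·(-5) + (0)·(-10) + (4)·(0) + (0)·(8) + (1)·(4) = 2
  c_2 = (0)·(-12) + (0)·(-13) + (0)·(-14) + (0)·(-5) + (0)·(-10) + (0)·(0) + (1)·(8) + (-2)·(4) = 0
  c_3 = (5)·(-12) + (0)·(-13) + (-5)·(-14) + (0)·(-5) + (2)·(-10) + (2)·(0) + (-2)·(8) + (7)·(4) = 2
  c_4 = (1)·(-12) + (-2)·(-13) + (0)·(-14) + (0)·(-5) + (1)·(-10) + (-5)·(0) + (0)·(8) + (-1)·(4) = 0
  c_5 = (4)·(-12) + (0)·(-13) + (-4)·(-14) + (-1)·(-5) + (2)·(-10) + (0)·(0) + (0)·(8) + (2)·(4) = 1
  c_6 = (-2)·(-12) + (0)·(-13) + (2)·(-14) + (0)·(-5) + (-1)·(-10) + (0)·(0) + (1)·(8) + (-3)·(4) = 2
  c_7 = (1)·(-12) + (1)·(-13) + (-2)·(-14) + (0)·(-5) + (1)·(-10) + (2)·(0) + (0)·(8) + (2)·(4) = 1
  c_8 = (0)·(-12) + (0)·(-13) + (0)·(-14) + (0)·(-5) + (0)·(-10) + (1)·(0) + (0)·(8) + (0)·(4) = 0
Expand coordinatewise in base 3:
  c_1 = 2 = 2·3^0
  c_2 = 0
  c_3 = 2 = 2·3^0
  c_4 = 0
  c_5 = 1 = 1·3^0
  c_6 = 2 = 2·3^0
  c_7 = 1 = 1·3^0
  c_8 = 0
p-restricted factor λ_0 = (2, 0, 2, 0, 1, 2, 1, 0)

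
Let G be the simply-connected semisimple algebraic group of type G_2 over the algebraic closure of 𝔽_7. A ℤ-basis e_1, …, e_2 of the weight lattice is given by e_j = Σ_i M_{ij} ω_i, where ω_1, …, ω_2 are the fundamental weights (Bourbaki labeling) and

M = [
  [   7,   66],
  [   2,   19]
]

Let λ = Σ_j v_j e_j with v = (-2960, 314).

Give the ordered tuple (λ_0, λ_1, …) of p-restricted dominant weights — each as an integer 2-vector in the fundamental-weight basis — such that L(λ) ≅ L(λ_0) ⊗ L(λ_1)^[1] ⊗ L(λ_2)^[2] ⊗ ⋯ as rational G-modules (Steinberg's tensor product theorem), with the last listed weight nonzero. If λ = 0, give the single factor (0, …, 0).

Converting to the ω-basis (c_i = row i of M dotted with v = (-2960, 314)):
  c_1 = (7)·(-2960) + (66)·(314) = 4
  c_2 = (2)·(-2960) + (19)·(314) = 46
Writing each c_i in base p = 7:
  c_1 = 4 = 4·7^0
  c_2 = 46 = 4·7^0 + 6·7^1
λ_0 = (4, 4)
λ_1 = (0, 6)

((4, 4), (0, 6))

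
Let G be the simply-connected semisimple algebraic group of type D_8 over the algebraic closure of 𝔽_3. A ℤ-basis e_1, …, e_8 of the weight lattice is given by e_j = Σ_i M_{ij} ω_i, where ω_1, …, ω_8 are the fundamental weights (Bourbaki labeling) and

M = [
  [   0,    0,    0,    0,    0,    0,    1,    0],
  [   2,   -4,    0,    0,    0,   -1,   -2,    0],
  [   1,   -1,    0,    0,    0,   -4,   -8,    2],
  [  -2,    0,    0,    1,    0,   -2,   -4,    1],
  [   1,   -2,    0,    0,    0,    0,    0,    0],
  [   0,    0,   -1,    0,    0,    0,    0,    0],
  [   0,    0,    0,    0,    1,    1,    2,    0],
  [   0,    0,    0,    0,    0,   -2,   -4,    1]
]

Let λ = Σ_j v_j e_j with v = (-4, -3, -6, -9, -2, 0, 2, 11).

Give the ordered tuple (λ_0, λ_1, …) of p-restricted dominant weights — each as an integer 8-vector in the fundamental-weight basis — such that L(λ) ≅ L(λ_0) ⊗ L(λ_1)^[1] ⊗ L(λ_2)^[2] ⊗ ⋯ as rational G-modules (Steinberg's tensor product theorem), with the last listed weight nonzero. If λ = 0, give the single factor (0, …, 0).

((2, 0, 2, 2, 2, 0, 2, 0), (0, 0, 1, 0, 0, 2, 0, 1))

Change of basis e → ω: c = M·v where v = (-4, -3, -6, -9, -2, 0, 2, 11):
  c_1 = 0*-4 + 0*-3 + 0*-6 + 0*-9 + 0*-2 + 0*0 + 1*2 + 0*11 = 2
  c_2 = 2*-4 + -4*-3 + 0*-6 + 0*-9 + 0*-2 + -1*0 + -2*2 + 0*11 = 0
  c_3 = 1*-4 + -1*-3 + 0*-6 + 0*-9 + 0*-2 + -4*0 + -8*2 + 2*11 = 5
  c_4 = -2*-4 + 0*-3 + 0*-6 + 1*-9 + 0*-2 + -2*0 + -4*2 + 1*11 = 2
  c_5 = 1*-4 + -2*-3 + 0*-6 + 0*-9 + 0*-2 + 0*0 + 0*2 + 0*11 = 2
  c_6 = 0*-4 + 0*-3 + -1*-6 + 0*-9 + 0*-2 + 0*0 + 0*2 + 0*11 = 6
  c_7 = 0*-4 + 0*-3 + 0*-6 + 0*-9 + 1*-2 + 1*0 + 2*2 + 0*11 = 2
  c_8 = 0*-4 + 0*-3 + 0*-6 + 0*-9 + 0*-2 + -2*0 + -4*2 + 1*11 = 3
Writing each c_i in base p = 3:
  c_1 = 2 = 2·3^0
  c_2 = 0
  c_3 = 5 = 2·3^0 + 1·3^1
  c_4 = 2 = 2·3^0
  c_5 = 2 = 2·3^0
  c_6 = 6 = 0·3^0 + 2·3^1
  c_7 = 2 = 2·3^0
  c_8 = 3 = 0·3^0 + 1·3^1
Factor λ_0 = (2, 0, 2, 2, 2, 0, 2, 0)
Factor λ_1 = (0, 0, 1, 0, 0, 2, 0, 1)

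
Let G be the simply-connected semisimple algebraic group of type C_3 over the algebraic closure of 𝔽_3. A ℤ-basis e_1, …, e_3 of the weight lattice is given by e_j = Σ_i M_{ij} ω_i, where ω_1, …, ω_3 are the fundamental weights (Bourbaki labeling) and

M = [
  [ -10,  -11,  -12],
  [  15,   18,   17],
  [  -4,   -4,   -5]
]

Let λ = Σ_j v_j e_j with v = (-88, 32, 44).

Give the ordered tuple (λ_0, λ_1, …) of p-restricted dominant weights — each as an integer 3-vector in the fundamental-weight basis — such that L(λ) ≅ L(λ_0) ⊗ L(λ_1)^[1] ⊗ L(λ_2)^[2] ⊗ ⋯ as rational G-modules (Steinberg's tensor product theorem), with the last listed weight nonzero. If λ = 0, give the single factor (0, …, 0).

((0, 1, 1), (0, 1, 1))

Converting to the ω-basis (c_i = row i of M dotted with v = (-88, 32, 44)):
  c_1 = (-10)·(-88) + (-11)·(32) + (-12)·(44) = 0
  c_2 = (15)·(-88) + 18·32 + 17·44 = 4
  c_3 = (-4)·(-88) + (-4)·(32) + (-5)·(44) = 4
Expand coordinatewise in base 3:
  c_1 = 0
  c_2 = 4 = 1·3^0 + 1·3^1
  c_3 = 4 = 1·3^0 + 1·3^1
p-restricted factor λ_0 = (0, 1, 1)
p-restricted factor λ_1 = (0, 1, 1)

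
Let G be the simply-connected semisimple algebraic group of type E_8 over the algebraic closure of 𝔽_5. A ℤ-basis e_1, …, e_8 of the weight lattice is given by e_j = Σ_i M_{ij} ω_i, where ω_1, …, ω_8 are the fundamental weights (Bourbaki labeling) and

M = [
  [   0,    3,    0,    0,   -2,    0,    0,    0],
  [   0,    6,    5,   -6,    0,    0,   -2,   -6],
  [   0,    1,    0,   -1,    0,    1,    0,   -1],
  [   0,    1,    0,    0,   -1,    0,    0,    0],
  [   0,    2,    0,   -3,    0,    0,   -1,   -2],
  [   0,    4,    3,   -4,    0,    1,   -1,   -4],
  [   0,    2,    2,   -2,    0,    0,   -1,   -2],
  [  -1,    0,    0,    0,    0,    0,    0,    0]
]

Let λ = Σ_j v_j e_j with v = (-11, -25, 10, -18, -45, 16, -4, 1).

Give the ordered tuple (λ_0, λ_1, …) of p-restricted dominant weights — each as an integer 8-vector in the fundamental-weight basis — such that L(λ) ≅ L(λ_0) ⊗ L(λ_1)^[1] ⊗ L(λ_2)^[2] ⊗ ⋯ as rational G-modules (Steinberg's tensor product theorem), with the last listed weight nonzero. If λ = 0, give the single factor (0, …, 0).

In the fundamental-weight basis, λ has coordinates c = M·v (v = (-11, -25, 10, -18, -45, 16, -4, 1)):
  c_1 = 0*-11 + 3*-25 + 0*10 + 0*-18 + -2*-45 + 0*16 + 0*-4 + 0*1 = 15
  c_2 = 0*-11 + 6*-25 + 5*10 + -6*-18 + 0*-45 + 0*16 + -2*-4 + -6*1 = 10
  c_3 = 0*-11 + 1*-25 + 0*10 + -1*-18 + 0*-45 + 1*16 + 0*-4 + -1*1 = 8
  c_4 = 0*-11 + 1*-25 + 0*10 + 0*-18 + -1*-45 + 0*16 + 0*-4 + 0*1 = 20
  c_5 = 0*-11 + 2*-25 + 0*10 + -3*-18 + 0*-45 + 0*16 + -1*-4 + -2*1 = 6
  c_6 = 0*-11 + 4*-25 + 3*10 + -4*-18 + 0*-45 + 1*16 + -1*-4 + -4*1 = 18
  c_7 = 0*-11 + 2*-25 + 2*10 + -2*-18 + 0*-45 + 0*16 + -1*-4 + -2*1 = 8
  c_8 = -1*-11 + 0*-25 + 0*10 + 0*-18 + 0*-45 + 0*16 + 0*-4 + 0*1 = 11
Writing each c_i in base p = 5:
  c_1 = 15 = 0·5^0 + 3·5^1
  c_2 = 10 = 0·5^0 + 2·5^1
  c_3 = 8 = 3·5^0 + 1·5^1
  c_4 = 20 = 0·5^0 + 4·5^1
  c_5 = 6 = 1·5^0 + 1·5^1
  c_6 = 18 = 3·5^0 + 3·5^1
  c_7 = 8 = 3·5^0 + 1·5^1
  c_8 = 11 = 1·5^0 + 2·5^1
Factor λ_0 = (0, 0, 3, 0, 1, 3, 3, 1)
Factor λ_1 = (3, 2, 1, 4, 1, 3, 1, 2)

((0, 0, 3, 0, 1, 3, 3, 1), (3, 2, 1, 4, 1, 3, 1, 2))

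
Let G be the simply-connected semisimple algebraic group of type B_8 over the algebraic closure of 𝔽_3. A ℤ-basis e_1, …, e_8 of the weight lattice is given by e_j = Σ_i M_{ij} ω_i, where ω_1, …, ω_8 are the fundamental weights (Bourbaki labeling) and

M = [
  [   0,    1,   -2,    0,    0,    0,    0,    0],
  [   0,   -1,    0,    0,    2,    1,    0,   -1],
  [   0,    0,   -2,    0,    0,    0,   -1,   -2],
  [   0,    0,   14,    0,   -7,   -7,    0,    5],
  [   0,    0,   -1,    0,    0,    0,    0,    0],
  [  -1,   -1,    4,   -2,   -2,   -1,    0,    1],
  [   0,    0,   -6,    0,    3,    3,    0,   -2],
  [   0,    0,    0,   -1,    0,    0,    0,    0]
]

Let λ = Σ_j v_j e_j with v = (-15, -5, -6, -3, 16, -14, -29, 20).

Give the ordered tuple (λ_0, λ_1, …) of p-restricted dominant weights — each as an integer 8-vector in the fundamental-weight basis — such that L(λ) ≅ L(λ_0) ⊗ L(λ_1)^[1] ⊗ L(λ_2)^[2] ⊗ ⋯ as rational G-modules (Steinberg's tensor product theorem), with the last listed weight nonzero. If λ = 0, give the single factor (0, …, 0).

((1, 0, 1, 2, 0, 1, 2, 0), (2, 1, 0, 0, 2, 1, 0, 1))

Change of basis e → ω: c = M·v where v = (-15, -5, -6, -3, 16, -14, -29, 20):
  c_1 = (0)·(-15) + (1)·(-5) + (-2)·(-6) + (0)·(-3) + 0·16 + (0)·(-14) + (0)·(-29) + 0·20 = 7
  c_2 = (0)·(-15) + (-1)·(-5) + (0)·(-6) + (0)·(-3) + 2·16 + (1)·(-14) + (0)·(-29) + (-1)·(20) = 3
  c_3 = (0)·(-15) + (0)·(-5) + (-2)·(-6) + (0)·(-3) + 0·16 + (0)·(-14) + (-1)·(-29) + (-2)·(20) = 1
  c_4 = (0)·(-15) + (0)·(-5) + (14)·(-6) + (0)·(-3) + (-7)·(16) + (-7)·(-14) + (0)·(-29) + 5·20 = 2
  c_5 = (0)·(-15) + (0)·(-5) + (-1)·(-6) + (0)·(-3) + 0·16 + (0)·(-14) + (0)·(-29) + 0·20 = 6
  c_6 = (-1)·(-15) + (-1)·(-5) + (4)·(-6) + (-2)·(-3) + (-2)·(16) + (-1)·(-14) + (0)·(-29) + 1·20 = 4
  c_7 = (0)·(-15) + (0)·(-5) + (-6)·(-6) + (0)·(-3) + 3·16 + (3)·(-14) + (0)·(-29) + (-2)·(20) = 2
  c_8 = (0)·(-15) + (0)·(-5) + (0)·(-6) + (-1)·(-3) + 0·16 + (0)·(-14) + (0)·(-29) + 0·20 = 3
Writing each c_i in base p = 3:
  c_1 = 7 = 1·3^0 + 2·3^1
  c_2 = 3 = 0·3^0 + 1·3^1
  c_3 = 1 = 1·3^0
  c_4 = 2 = 2·3^0
  c_5 = 6 = 0·3^0 + 2·3^1
  c_6 = 4 = 1·3^0 + 1·3^1
  c_7 = 2 = 2·3^0
  c_8 = 3 = 0·3^0 + 1·3^1
p-restricted factor λ_0 = (1, 0, 1, 2, 0, 1, 2, 0)
p-restricted factor λ_1 = (2, 1, 0, 0, 2, 1, 0, 1)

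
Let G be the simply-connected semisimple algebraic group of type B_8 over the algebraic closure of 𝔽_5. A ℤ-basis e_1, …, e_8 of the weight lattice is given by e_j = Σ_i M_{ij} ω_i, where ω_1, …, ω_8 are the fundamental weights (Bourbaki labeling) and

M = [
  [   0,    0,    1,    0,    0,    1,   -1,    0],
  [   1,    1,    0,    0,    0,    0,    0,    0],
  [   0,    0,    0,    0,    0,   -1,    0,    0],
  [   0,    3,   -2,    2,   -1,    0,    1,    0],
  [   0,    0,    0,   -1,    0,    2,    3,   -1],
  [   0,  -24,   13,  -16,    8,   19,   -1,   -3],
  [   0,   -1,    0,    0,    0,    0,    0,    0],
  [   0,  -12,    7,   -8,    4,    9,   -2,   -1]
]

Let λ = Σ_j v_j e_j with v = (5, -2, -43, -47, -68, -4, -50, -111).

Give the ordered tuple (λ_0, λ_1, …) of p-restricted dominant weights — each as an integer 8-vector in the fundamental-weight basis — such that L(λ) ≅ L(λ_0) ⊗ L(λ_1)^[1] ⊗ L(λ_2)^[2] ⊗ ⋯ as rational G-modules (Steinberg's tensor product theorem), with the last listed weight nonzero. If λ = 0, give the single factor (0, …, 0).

ω-coordinates c = M·v, v = (5, -2, -43, -47, -68, -4, -50, -111):
  c_1 = 0*5 + 0*-2 + 1*-43 + 0*-47 + 0*-68 + 1*-4 + -1*-50 + 0*-111 = 3
  c_2 = 1*5 + 1*-2 + 0*-43 + 0*-47 + 0*-68 + 0*-4 + 0*-50 + 0*-111 = 3
  c_3 = 0*5 + 0*-2 + 0*-43 + 0*-47 + 0*-68 + -1*-4 + 0*-50 + 0*-111 = 4
  c_4 = 0*5 + 3*-2 + -2*-43 + 2*-47 + -1*-68 + 0*-4 + 1*-50 + 0*-111 = 4
  c_5 = 0*5 + 0*-2 + 0*-43 + -1*-47 + 0*-68 + 2*-4 + 3*-50 + -1*-111 = 0
  c_6 = 0*5 + -24*-2 + 13*-43 + -16*-47 + 8*-68 + 19*-4 + -1*-50 + -3*-111 = 4
  c_7 = 0*5 + -1*-2 + 0*-43 + 0*-47 + 0*-68 + 0*-4 + 0*-50 + 0*-111 = 2
  c_8 = 0*5 + -12*-2 + 7*-43 + -8*-47 + 4*-68 + 9*-4 + -2*-50 + -1*-111 = 2
Expand coordinatewise in base 5:
  c_1 = 3 = 3·5^0
  c_2 = 3 = 3·5^0
  c_3 = 4 = 4·5^0
  c_4 = 4 = 4·5^0
  c_5 = 0
  c_6 = 4 = 4·5^0
  c_7 = 2 = 2·5^0
  c_8 = 2 = 2·5^0
λ_0 = (3, 3, 4, 4, 0, 4, 2, 2)

((3, 3, 4, 4, 0, 4, 2, 2),)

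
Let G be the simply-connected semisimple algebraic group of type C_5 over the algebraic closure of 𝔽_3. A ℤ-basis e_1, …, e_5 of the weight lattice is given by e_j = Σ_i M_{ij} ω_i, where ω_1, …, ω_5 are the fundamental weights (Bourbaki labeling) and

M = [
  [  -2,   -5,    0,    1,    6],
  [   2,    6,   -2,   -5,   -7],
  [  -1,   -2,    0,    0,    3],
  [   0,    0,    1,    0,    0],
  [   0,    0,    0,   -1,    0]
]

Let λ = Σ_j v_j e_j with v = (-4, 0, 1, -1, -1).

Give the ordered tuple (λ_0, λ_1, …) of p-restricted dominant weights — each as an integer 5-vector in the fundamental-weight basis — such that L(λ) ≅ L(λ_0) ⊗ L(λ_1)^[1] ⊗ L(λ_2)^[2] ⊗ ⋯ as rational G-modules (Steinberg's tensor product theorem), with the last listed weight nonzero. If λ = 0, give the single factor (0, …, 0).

ω-coordinates c = M·v, v = (-4, 0, 1, -1, -1):
  c_1 = (-2)·(-4) + (-5)·(0) + 0·1 + (1)·(-1) + (6)·(-1) = 1
  c_2 = (2)·(-4) + 6·0 + (-2)·(1) + (-5)·(-1) + (-7)·(-1) = 2
  c_3 = (-1)·(-4) + (-2)·(0) + 0·1 + (0)·(-1) + (3)·(-1) = 1
  c_4 = (0)·(-4) + 0·0 + 1·1 + (0)·(-1) + (0)·(-1) = 1
  c_5 = (0)·(-4) + 0·0 + 0·1 + (-1)·(-1) + (0)·(-1) = 1
p = 3; digits c_i = Σ_j d_{ij}·3^j, 0 ≤ d_{ij} < 3:
  c_1 = 1 = 1·3^0
  c_2 = 2 = 2·3^0
  c_3 = 1 = 1·3^0
  c_4 = 1 = 1·3^0
  c_5 = 1 = 1·3^0
λ_0 = (1, 2, 1, 1, 1)

((1, 2, 1, 1, 1),)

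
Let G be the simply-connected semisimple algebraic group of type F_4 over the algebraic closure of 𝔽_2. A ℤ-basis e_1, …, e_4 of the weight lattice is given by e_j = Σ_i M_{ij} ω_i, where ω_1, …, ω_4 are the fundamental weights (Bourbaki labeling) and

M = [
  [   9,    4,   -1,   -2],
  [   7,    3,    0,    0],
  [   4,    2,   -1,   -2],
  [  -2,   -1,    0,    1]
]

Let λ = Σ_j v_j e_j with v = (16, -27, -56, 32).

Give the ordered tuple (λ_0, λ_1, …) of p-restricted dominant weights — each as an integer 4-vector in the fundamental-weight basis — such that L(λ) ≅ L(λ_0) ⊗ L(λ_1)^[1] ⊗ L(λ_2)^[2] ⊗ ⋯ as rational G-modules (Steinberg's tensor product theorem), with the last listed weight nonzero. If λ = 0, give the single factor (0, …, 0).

Change of basis e → ω: c = M·v where v = (16, -27, -56, 32):
  c_1 = (9)·(16) + (4)·(-27) + (-1)·(-56) + (-2)·(32) = 28
  c_2 = (7)·(16) + (3)·(-27) + (0)·(-56) + (0)·(32) = 31
  c_3 = (4)·(16) + (2)·(-27) + (-1)·(-56) + (-2)·(32) = 2
  c_4 = (-2)·(16) + (-1)·(-27) + (0)·(-56) + (1)·(32) = 27
Expand coordinatewise in base 2:
  c_1 = 28 = 0·2^0 + 0·2^1 + 1·2^2 + 1·2^3 + 1·2^4
  c_2 = 31 = 1·2^0 + 1·2^1 + 1·2^2 + 1·2^3 + 1·2^4
  c_3 = 2 = 0·2^0 + 1·2^1
  c_4 = 27 = 1·2^0 + 1·2^1 + 0·2^2 + 1·2^3 + 1·2^4
λ_0 = (0, 1, 0, 1)
λ_1 = (0, 1, 1, 1)
λ_2 = (1, 1, 0, 0)
λ_3 = (1, 1, 0, 1)
λ_4 = (1, 1, 0, 1)

((0, 1, 0, 1), (0, 1, 1, 1), (1, 1, 0, 0), (1, 1, 0, 1), (1, 1, 0, 1))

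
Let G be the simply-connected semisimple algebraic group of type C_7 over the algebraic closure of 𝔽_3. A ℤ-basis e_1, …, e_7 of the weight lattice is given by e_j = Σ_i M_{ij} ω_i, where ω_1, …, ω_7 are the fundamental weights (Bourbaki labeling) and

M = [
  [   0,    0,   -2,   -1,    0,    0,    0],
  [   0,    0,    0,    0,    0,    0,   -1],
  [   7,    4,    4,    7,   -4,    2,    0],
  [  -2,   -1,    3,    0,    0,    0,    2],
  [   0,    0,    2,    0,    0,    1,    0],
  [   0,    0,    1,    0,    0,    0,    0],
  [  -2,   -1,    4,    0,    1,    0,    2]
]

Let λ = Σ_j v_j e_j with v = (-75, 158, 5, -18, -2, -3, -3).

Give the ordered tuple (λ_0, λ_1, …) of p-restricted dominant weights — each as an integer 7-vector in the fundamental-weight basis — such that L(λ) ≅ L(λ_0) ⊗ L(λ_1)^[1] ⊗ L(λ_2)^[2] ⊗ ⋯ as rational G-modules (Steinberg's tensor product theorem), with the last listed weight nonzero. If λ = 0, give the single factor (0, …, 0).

In the fundamental-weight basis, λ has coordinates c = M·v (v = (-75, 158, 5, -18, -2, -3, -3)):
  c_1 = (0)·(-75) + 0·158 + (-2)·(5) + (-1)·(-18) + (0)·(-2) + (0)·(-3) + (0)·(-3) = 8
  c_2 = (0)·(-75) + 0·158 + 0·5 + (0)·(-18) + (0)·(-2) + (0)·(-3) + (-1)·(-3) = 3
  c_3 = (7)·(-75) + 4·158 + 4·5 + (7)·(-18) + (-4)·(-2) + (2)·(-3) + (0)·(-3) = 3
  c_4 = (-2)·(-75) + (-1)·(158) + 3·5 + (0)·(-18) + (0)·(-2) + (0)·(-3) + (2)·(-3) = 1
  c_5 = (0)·(-75) + 0·158 + 2·5 + (0)·(-18) + (0)·(-2) + (1)·(-3) + (0)·(-3) = 7
  c_6 = (0)·(-75) + 0·158 + 1·5 + (0)·(-18) + (0)·(-2) + (0)·(-3) + (0)·(-3) = 5
  c_7 = (-2)·(-75) + (-1)·(158) + 4·5 + (0)·(-18) + (1)·(-2) + (0)·(-3) + (2)·(-3) = 4
Base-3 expansion of each c_i:
  c_1 = 8 = 2·3^0 + 2·3^1
  c_2 = 3 = 0·3^0 + 1·3^1
  c_3 = 3 = 0·3^0 + 1·3^1
  c_4 = 1 = 1·3^0
  c_5 = 7 = 1·3^0 + 2·3^1
  c_6 = 5 = 2·3^0 + 1·3^1
  c_7 = 4 = 1·3^0 + 1·3^1
p-restricted factor λ_0 = (2, 0, 0, 1, 1, 2, 1)
p-restricted factor λ_1 = (2, 1, 1, 0, 2, 1, 1)

((2, 0, 0, 1, 1, 2, 1), (2, 1, 1, 0, 2, 1, 1))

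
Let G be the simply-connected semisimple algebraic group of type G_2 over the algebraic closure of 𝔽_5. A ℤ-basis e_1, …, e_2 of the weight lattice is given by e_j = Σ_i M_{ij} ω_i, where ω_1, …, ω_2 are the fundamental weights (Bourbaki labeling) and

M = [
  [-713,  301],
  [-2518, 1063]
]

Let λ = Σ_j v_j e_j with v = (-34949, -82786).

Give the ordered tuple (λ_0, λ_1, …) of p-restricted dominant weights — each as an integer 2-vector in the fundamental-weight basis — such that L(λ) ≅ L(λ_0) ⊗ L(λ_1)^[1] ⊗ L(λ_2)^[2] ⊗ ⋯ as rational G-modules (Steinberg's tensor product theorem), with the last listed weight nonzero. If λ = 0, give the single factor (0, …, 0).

Converting to the ω-basis (c_i = row i of M dotted with v = (-34949, -82786)):
  c_1 = (-713)·(-34949) + (301)·(-82786) = 51
  c_2 = (-2518)·(-34949) + (1063)·(-82786) = 64
Expand coordinatewise in base 5:
  c_1 = 51 = 1·5^0 + 0·5^1 + 2·5^2
  c_2 = 64 = 4·5^0 + 2·5^1 + 2·5^2
λ_0 = (1, 4)
λ_1 = (0, 2)
λ_2 = (2, 2)

((1, 4), (0, 2), (2, 2))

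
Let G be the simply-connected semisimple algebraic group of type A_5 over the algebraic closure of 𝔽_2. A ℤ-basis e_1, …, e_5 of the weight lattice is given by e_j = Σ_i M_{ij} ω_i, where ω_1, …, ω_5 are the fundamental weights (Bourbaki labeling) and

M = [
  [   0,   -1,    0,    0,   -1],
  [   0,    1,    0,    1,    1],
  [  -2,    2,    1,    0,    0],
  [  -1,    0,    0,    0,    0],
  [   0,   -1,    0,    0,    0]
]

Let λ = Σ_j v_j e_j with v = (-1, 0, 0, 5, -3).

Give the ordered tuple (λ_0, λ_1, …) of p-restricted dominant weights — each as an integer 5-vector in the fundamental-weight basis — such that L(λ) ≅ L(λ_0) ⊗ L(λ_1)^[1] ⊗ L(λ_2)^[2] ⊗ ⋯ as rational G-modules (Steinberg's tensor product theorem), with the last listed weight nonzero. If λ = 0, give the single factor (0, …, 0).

((1, 0, 0, 1, 0), (1, 1, 1, 0, 0))

ω-coordinates c = M·v, v = (-1, 0, 0, 5, -3):
  c_1 = (0)·(-1) + (-1)·(0) + (0)·(0) + (0)·(5) + (-1)·(-3) = 3
  c_2 = (0)·(-1) + (1)·(0) + (0)·(0) + (1)·(5) + (1)·(-3) = 2
  c_3 = (-2)·(-1) + (2)·(0) + (1)·(0) + (0)·(5) + (0)·(-3) = 2
  c_4 = (-1)·(-1) + (0)·(0) + (0)·(0) + (0)·(5) + (0)·(-3) = 1
  c_5 = (0)·(-1) + (-1)·(0) + (0)·(0) + (0)·(5) + (0)·(-3) = 0
Writing each c_i in base p = 2:
  c_1 = 3 = 1·2^0 + 1·2^1
  c_2 = 2 = 0·2^0 + 1·2^1
  c_3 = 2 = 0·2^0 + 1·2^1
  c_4 = 1 = 1·2^0
  c_5 = 0
Factor λ_0 = (1, 0, 0, 1, 0)
Factor λ_1 = (1, 1, 1, 0, 0)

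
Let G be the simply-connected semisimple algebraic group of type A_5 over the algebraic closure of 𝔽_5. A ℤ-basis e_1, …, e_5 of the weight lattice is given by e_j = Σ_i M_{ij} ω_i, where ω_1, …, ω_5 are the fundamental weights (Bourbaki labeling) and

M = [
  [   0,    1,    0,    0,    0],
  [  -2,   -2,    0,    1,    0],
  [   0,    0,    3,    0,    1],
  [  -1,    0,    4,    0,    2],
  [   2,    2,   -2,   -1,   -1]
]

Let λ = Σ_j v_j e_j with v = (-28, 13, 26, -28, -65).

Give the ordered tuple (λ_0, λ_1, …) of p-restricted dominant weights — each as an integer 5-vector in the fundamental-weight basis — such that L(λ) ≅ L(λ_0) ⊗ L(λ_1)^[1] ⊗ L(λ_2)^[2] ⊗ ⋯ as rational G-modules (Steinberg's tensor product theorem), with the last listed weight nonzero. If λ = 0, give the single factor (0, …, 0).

In the fundamental-weight basis, λ has coordinates c = M·v (v = (-28, 13, 26, -28, -65)):
  c_1 = 0*-28 + 1*13 + 0*26 + 0*-28 + 0*-65 = 13
  c_2 = -2*-28 + -2*13 + 0*26 + 1*-28 + 0*-65 = 2
  c_3 = 0*-28 + 0*13 + 3*26 + 0*-28 + 1*-65 = 13
  c_4 = -1*-28 + 0*13 + 4*26 + 0*-28 + 2*-65 = 2
  c_5 = 2*-28 + 2*13 + -2*26 + -1*-28 + -1*-65 = 11
p = 5; digits c_i = Σ_j d_{ij}·5^j, 0 ≤ d_{ij} < 5:
  c_1 = 13 = 3·5^0 + 2·5^1
  c_2 = 2 = 2·5^0
  c_3 = 13 = 3·5^0 + 2·5^1
  c_4 = 2 = 2·5^0
  c_5 = 11 = 1·5^0 + 2·5^1
λ_0 = (3, 2, 3, 2, 1)
λ_1 = (2, 0, 2, 0, 2)

((3, 2, 3, 2, 1), (2, 0, 2, 0, 2))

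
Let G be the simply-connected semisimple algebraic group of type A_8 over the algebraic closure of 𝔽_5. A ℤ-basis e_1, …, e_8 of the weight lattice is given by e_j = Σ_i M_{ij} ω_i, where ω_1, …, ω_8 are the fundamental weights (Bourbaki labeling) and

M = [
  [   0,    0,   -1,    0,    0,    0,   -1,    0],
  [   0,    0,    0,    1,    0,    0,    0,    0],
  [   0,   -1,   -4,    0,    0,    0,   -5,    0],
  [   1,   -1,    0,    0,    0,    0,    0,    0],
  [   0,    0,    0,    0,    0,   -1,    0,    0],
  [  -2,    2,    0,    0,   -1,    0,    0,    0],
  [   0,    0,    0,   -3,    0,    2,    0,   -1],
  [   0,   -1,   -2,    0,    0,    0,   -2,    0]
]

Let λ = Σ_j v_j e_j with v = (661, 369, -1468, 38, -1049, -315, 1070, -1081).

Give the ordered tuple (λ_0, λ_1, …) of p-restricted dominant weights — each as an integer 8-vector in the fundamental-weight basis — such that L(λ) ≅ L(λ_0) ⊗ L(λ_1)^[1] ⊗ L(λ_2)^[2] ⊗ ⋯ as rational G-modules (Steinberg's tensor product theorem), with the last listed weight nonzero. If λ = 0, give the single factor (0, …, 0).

In the fundamental-weight basis, λ has coordinates c = M·v (v = (661, 369, -1468, 38, -1049, -315, 1070, -1081)):
  c_1 = 0·661 + 0·369 + (-1)·(-1468) + 0·38 + (0)·(-1049) + (0)·(-315) + (-1)·(1070) + (0)·(-1081) = 398
  c_2 = 0·661 + 0·369 + (0)·(-1468) + 1·38 + (0)·(-1049) + (0)·(-315) + 0·1070 + (0)·(-1081) = 38
  c_3 = 0·661 + (-1)·(369) + (-4)·(-1468) + 0·38 + (0)·(-1049) + (0)·(-315) + (-5)·(1070) + (0)·(-1081) = 153
  c_4 = 1·661 + (-1)·(369) + (0)·(-1468) + 0·38 + (0)·(-1049) + (0)·(-315) + 0·1070 + (0)·(-1081) = 292
  c_5 = 0·661 + 0·369 + (0)·(-1468) + 0·38 + (0)·(-1049) + (-1)·(-315) + 0·1070 + (0)·(-1081) = 315
  c_6 = (-2)·(661) + 2·369 + (0)·(-1468) + 0·38 + (-1)·(-1049) + (0)·(-315) + 0·1070 + (0)·(-1081) = 465
  c_7 = 0·661 + 0·369 + (0)·(-1468) + (-3)·(38) + (0)·(-1049) + (2)·(-315) + 0·1070 + (-1)·(-1081) = 337
  c_8 = 0·661 + (-1)·(369) + (-2)·(-1468) + 0·38 + (0)·(-1049) + (0)·(-315) + (-2)·(1070) + (0)·(-1081) = 427
p = 5; digits c_i = Σ_j d_{ij}·5^j, 0 ≤ d_{ij} < 5:
  c_1 = 398 = 3·5^0 + 4·5^1 + 0·5^2 + 3·5^3
  c_2 = 38 = 3·5^0 + 2·5^1 + 1·5^2
  c_3 = 153 = 3·5^0 + 0·5^1 + 1·5^2 + 1·5^3
  c_4 = 292 = 2·5^0 + 3·5^1 + 1·5^2 + 2·5^3
  c_5 = 315 = 0·5^0 + 3·5^1 + 2·5^2 + 2·5^3
  c_6 = 465 = 0·5^0 + 3·5^1 + 3·5^2 + 3·5^3
  c_7 = 337 = 2·5^0 + 2·5^1 + 3·5^2 + 2·5^3
  c_8 = 427 = 2·5^0 + 0·5^1 + 2·5^2 + 3·5^3
Factor λ_0 = (3, 3, 3, 2, 0, 0, 2, 2)
Factor λ_1 = (4, 2, 0, 3, 3, 3, 2, 0)
Factor λ_2 = (0, 1, 1, 1, 2, 3, 3, 2)
Factor λ_3 = (3, 0, 1, 2, 2, 3, 2, 3)

((3, 3, 3, 2, 0, 0, 2, 2), (4, 2, 0, 3, 3, 3, 2, 0), (0, 1, 1, 1, 2, 3, 3, 2), (3, 0, 1, 2, 2, 3, 2, 3))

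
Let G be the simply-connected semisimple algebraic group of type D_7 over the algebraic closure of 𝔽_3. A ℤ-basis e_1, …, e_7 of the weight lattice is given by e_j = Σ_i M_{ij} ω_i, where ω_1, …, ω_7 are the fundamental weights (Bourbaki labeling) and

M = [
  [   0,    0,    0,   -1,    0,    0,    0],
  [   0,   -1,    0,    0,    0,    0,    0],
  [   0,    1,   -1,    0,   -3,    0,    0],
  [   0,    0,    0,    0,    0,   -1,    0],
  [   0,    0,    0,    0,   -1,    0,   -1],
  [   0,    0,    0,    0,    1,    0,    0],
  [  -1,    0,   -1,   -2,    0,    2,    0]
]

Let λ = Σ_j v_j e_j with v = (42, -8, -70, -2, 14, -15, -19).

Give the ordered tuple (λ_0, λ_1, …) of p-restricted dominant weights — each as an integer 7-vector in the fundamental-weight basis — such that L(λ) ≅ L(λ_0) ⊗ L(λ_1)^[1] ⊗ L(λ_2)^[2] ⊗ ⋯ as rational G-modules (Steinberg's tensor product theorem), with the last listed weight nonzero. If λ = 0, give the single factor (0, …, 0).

Compute c_i = Σ_j M_{ij} v_j with v = (42, -8, -70, -2, 14, -15, -19):
  c_1 = 0·42 + (0)·(-8) + (0)·(-70) + (-1)·(-2) + 0·14 + (0)·(-15) + (0)·(-19) = 2
  c_2 = 0·42 + (-1)·(-8) + (0)·(-70) + (0)·(-2) + 0·14 + (0)·(-15) + (0)·(-19) = 8
  c_3 = 0·42 + (1)·(-8) + (-1)·(-70) + (0)·(-2) + (-3)·(14) + (0)·(-15) + (0)·(-19) = 20
  c_4 = 0·42 + (0)·(-8) + (0)·(-70) + (0)·(-2) + 0·14 + (-1)·(-15) + (0)·(-19) = 15
  c_5 = 0·42 + (0)·(-8) + (0)·(-70) + (0)·(-2) + (-1)·(14) + (0)·(-15) + (-1)·(-19) = 5
  c_6 = 0·42 + (0)·(-8) + (0)·(-70) + (0)·(-2) + 1·14 + (0)·(-15) + (0)·(-19) = 14
  c_7 = (-1)·(42) + (0)·(-8) + (-1)·(-70) + (-2)·(-2) + 0·14 + (2)·(-15) + (0)·(-19) = 2
Expand coordinatewise in base 3:
  c_1 = 2 = 2·3^0
  c_2 = 8 = 2·3^0 + 2·3^1
  c_3 = 20 = 2·3^0 + 0·3^1 + 2·3^2
  c_4 = 15 = 0·3^0 + 2·3^1 + 1·3^2
  c_5 = 5 = 2·3^0 + 1·3^1
  c_6 = 14 = 2·3^0 + 1·3^1 + 1·3^2
  c_7 = 2 = 2·3^0
λ_0 = (2, 2, 2, 0, 2, 2, 2)
λ_1 = (0, 2, 0, 2, 1, 1, 0)
λ_2 = (0, 0, 2, 1, 0, 1, 0)

((2, 2, 2, 0, 2, 2, 2), (0, 2, 0, 2, 1, 1, 0), (0, 0, 2, 1, 0, 1, 0))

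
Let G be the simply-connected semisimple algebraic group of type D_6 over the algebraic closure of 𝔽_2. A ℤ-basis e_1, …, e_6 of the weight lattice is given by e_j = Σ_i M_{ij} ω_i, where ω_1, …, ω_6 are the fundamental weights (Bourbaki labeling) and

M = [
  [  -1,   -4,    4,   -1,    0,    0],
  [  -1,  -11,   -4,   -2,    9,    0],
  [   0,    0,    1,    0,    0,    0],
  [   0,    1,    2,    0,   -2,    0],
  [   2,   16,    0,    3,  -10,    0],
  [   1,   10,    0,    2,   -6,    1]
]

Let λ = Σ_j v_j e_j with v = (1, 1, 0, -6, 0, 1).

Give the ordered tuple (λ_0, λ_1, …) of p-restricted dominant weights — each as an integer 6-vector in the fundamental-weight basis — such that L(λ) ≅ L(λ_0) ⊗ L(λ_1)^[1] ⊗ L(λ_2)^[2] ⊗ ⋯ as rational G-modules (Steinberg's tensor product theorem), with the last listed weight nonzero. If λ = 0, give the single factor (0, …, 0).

In the fundamental-weight basis, λ has coordinates c = M·v (v = (1, 1, 0, -6, 0, 1)):
  c_1 = (-1)·(1) + (-4)·(1) + (4)·(0) + (-1)·(-6) + (0)·(0) + (0)·(1) = 1
  c_2 = (-1)·(1) + (-11)·(1) + (-4)·(0) + (-2)·(-6) + (9)·(0) + (0)·(1) = 0
  c_3 = (0)·(1) + (0)·(1) + (1)·(0) + (0)·(-6) + (0)·(0) + (0)·(1) = 0
  c_4 = (0)·(1) + (1)·(1) + (2)·(0) + (0)·(-6) + (-2)·(0) + (0)·(1) = 1
  c_5 = (2)·(1) + (16)·(1) + (0)·(0) + (3)·(-6) + (-10)·(0) + (0)·(1) = 0
  c_6 = (1)·(1) + (10)·(1) + (0)·(0) + (2)·(-6) + (-6)·(0) + (1)·(1) = 0
Writing each c_i in base p = 2:
  c_1 = 1 = 1·2^0
  c_2 = 0
  c_3 = 0
  c_4 = 1 = 1·2^0
  c_5 = 0
  c_6 = 0
Factor λ_0 = (1, 0, 0, 1, 0, 0)

((1, 0, 0, 1, 0, 0),)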